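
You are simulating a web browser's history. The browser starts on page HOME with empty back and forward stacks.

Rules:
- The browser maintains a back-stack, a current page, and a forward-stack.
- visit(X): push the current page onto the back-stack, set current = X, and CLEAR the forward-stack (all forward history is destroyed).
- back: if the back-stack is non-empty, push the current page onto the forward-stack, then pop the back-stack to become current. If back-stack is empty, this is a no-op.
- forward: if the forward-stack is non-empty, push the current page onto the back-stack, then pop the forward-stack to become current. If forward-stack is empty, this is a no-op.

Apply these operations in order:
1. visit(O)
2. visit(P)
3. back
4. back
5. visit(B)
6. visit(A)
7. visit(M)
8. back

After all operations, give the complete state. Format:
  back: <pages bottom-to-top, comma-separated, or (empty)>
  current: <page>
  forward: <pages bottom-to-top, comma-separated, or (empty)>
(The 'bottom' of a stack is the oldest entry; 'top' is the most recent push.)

Answer: back: HOME,B
current: A
forward: M

Derivation:
After 1 (visit(O)): cur=O back=1 fwd=0
After 2 (visit(P)): cur=P back=2 fwd=0
After 3 (back): cur=O back=1 fwd=1
After 4 (back): cur=HOME back=0 fwd=2
After 5 (visit(B)): cur=B back=1 fwd=0
After 6 (visit(A)): cur=A back=2 fwd=0
After 7 (visit(M)): cur=M back=3 fwd=0
After 8 (back): cur=A back=2 fwd=1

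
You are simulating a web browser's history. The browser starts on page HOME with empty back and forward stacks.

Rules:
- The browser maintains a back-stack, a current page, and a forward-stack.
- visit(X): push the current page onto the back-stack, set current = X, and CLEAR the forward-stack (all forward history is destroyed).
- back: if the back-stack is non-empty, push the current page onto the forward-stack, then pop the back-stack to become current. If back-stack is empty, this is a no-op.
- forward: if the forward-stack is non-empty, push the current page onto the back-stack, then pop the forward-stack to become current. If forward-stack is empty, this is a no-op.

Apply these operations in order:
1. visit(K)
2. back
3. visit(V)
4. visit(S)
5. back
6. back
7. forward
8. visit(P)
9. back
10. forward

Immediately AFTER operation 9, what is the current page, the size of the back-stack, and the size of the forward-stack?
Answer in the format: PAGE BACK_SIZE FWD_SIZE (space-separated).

After 1 (visit(K)): cur=K back=1 fwd=0
After 2 (back): cur=HOME back=0 fwd=1
After 3 (visit(V)): cur=V back=1 fwd=0
After 4 (visit(S)): cur=S back=2 fwd=0
After 5 (back): cur=V back=1 fwd=1
After 6 (back): cur=HOME back=0 fwd=2
After 7 (forward): cur=V back=1 fwd=1
After 8 (visit(P)): cur=P back=2 fwd=0
After 9 (back): cur=V back=1 fwd=1

V 1 1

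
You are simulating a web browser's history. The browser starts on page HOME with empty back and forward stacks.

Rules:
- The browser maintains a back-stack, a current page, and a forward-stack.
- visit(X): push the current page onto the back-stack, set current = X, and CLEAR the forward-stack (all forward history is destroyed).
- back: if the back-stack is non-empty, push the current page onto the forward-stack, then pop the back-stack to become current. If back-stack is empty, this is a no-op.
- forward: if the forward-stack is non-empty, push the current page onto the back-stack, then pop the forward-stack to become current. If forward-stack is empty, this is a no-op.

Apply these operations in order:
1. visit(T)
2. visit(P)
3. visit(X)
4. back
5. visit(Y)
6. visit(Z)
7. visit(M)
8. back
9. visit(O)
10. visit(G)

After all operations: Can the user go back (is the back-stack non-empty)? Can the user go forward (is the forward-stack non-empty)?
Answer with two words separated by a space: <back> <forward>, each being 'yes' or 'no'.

Answer: yes no

Derivation:
After 1 (visit(T)): cur=T back=1 fwd=0
After 2 (visit(P)): cur=P back=2 fwd=0
After 3 (visit(X)): cur=X back=3 fwd=0
After 4 (back): cur=P back=2 fwd=1
After 5 (visit(Y)): cur=Y back=3 fwd=0
After 6 (visit(Z)): cur=Z back=4 fwd=0
After 7 (visit(M)): cur=M back=5 fwd=0
After 8 (back): cur=Z back=4 fwd=1
After 9 (visit(O)): cur=O back=5 fwd=0
After 10 (visit(G)): cur=G back=6 fwd=0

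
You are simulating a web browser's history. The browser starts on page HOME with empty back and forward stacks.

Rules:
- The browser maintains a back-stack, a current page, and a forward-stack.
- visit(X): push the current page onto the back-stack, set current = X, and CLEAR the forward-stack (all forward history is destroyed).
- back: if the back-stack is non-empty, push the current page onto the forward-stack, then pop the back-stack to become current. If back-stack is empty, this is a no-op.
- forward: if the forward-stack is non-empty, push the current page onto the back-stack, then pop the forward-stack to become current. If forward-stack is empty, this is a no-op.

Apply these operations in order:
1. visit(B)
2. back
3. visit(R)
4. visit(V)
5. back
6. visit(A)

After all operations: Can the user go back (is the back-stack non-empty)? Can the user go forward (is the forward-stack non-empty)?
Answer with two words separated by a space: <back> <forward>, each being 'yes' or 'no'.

After 1 (visit(B)): cur=B back=1 fwd=0
After 2 (back): cur=HOME back=0 fwd=1
After 3 (visit(R)): cur=R back=1 fwd=0
After 4 (visit(V)): cur=V back=2 fwd=0
After 5 (back): cur=R back=1 fwd=1
After 6 (visit(A)): cur=A back=2 fwd=0

Answer: yes no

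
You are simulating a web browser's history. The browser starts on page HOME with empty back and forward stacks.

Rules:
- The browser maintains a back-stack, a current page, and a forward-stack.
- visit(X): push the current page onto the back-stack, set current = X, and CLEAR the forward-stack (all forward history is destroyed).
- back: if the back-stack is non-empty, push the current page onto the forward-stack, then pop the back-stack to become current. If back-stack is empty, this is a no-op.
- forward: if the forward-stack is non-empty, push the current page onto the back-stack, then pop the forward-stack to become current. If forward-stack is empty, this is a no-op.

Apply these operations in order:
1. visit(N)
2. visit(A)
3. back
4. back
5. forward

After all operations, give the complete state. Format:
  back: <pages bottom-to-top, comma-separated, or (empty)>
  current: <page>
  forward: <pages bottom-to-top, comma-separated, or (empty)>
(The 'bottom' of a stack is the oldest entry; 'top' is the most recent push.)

Answer: back: HOME
current: N
forward: A

Derivation:
After 1 (visit(N)): cur=N back=1 fwd=0
After 2 (visit(A)): cur=A back=2 fwd=0
After 3 (back): cur=N back=1 fwd=1
After 4 (back): cur=HOME back=0 fwd=2
After 5 (forward): cur=N back=1 fwd=1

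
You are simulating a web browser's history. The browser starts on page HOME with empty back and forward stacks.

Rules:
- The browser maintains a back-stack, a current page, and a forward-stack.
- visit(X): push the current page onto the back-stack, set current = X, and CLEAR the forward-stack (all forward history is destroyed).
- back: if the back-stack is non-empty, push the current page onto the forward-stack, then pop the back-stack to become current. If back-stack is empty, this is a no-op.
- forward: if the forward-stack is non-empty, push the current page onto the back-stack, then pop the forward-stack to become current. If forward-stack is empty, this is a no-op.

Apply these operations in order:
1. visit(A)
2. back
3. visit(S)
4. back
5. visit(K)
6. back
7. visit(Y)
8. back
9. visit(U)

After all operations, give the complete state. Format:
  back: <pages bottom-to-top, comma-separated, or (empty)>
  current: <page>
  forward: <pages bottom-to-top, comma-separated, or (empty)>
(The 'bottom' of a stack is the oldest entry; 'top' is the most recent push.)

Answer: back: HOME
current: U
forward: (empty)

Derivation:
After 1 (visit(A)): cur=A back=1 fwd=0
After 2 (back): cur=HOME back=0 fwd=1
After 3 (visit(S)): cur=S back=1 fwd=0
After 4 (back): cur=HOME back=0 fwd=1
After 5 (visit(K)): cur=K back=1 fwd=0
After 6 (back): cur=HOME back=0 fwd=1
After 7 (visit(Y)): cur=Y back=1 fwd=0
After 8 (back): cur=HOME back=0 fwd=1
After 9 (visit(U)): cur=U back=1 fwd=0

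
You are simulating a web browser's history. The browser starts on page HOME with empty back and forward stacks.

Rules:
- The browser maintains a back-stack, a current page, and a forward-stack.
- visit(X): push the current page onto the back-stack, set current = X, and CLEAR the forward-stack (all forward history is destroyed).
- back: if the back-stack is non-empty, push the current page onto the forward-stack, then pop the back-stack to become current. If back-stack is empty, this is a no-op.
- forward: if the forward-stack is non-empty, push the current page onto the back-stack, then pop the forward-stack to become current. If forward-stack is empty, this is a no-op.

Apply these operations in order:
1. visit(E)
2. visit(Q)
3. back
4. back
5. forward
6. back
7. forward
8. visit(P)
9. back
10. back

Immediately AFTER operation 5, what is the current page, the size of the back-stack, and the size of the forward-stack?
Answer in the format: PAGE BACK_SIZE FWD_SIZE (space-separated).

After 1 (visit(E)): cur=E back=1 fwd=0
After 2 (visit(Q)): cur=Q back=2 fwd=0
After 3 (back): cur=E back=1 fwd=1
After 4 (back): cur=HOME back=0 fwd=2
After 5 (forward): cur=E back=1 fwd=1

E 1 1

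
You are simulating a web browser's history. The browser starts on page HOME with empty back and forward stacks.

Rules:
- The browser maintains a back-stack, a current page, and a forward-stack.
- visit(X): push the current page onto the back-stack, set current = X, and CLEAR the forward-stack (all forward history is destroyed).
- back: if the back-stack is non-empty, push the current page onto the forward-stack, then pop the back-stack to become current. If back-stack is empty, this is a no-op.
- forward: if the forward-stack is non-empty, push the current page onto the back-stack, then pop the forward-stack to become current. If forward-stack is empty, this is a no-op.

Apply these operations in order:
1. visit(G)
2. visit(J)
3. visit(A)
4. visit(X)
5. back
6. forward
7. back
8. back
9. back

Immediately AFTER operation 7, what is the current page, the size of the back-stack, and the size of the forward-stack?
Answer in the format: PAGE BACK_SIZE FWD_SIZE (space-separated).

After 1 (visit(G)): cur=G back=1 fwd=0
After 2 (visit(J)): cur=J back=2 fwd=0
After 3 (visit(A)): cur=A back=3 fwd=0
After 4 (visit(X)): cur=X back=4 fwd=0
After 5 (back): cur=A back=3 fwd=1
After 6 (forward): cur=X back=4 fwd=0
After 7 (back): cur=A back=3 fwd=1

A 3 1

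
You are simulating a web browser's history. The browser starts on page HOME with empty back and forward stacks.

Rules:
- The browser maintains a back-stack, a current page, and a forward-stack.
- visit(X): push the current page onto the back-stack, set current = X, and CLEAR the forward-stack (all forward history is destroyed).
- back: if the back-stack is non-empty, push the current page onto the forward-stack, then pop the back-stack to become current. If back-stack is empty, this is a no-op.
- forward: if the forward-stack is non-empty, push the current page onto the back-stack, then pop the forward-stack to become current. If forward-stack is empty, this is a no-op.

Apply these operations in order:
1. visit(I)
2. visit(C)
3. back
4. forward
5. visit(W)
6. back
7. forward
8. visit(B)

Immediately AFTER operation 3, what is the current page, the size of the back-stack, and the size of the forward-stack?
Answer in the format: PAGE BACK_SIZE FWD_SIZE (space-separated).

After 1 (visit(I)): cur=I back=1 fwd=0
After 2 (visit(C)): cur=C back=2 fwd=0
After 3 (back): cur=I back=1 fwd=1

I 1 1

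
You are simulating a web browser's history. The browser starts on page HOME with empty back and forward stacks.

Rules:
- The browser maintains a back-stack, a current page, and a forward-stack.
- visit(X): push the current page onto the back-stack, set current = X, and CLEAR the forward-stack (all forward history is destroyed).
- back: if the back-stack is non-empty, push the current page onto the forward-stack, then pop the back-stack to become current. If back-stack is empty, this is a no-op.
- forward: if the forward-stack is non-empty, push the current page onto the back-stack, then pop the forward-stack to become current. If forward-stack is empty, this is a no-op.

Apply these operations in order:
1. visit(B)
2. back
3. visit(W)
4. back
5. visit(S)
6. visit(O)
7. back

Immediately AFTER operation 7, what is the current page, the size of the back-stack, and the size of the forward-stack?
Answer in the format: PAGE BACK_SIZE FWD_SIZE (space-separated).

After 1 (visit(B)): cur=B back=1 fwd=0
After 2 (back): cur=HOME back=0 fwd=1
After 3 (visit(W)): cur=W back=1 fwd=0
After 4 (back): cur=HOME back=0 fwd=1
After 5 (visit(S)): cur=S back=1 fwd=0
After 6 (visit(O)): cur=O back=2 fwd=0
After 7 (back): cur=S back=1 fwd=1

S 1 1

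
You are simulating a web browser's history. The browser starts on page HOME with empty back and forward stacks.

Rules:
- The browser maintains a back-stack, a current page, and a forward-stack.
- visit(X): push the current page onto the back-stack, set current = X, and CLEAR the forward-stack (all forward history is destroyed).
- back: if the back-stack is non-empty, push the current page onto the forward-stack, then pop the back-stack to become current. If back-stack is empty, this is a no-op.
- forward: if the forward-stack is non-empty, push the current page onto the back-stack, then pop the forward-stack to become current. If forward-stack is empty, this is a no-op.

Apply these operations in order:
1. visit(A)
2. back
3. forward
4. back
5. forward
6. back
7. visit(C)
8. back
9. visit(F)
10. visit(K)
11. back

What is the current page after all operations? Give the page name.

After 1 (visit(A)): cur=A back=1 fwd=0
After 2 (back): cur=HOME back=0 fwd=1
After 3 (forward): cur=A back=1 fwd=0
After 4 (back): cur=HOME back=0 fwd=1
After 5 (forward): cur=A back=1 fwd=0
After 6 (back): cur=HOME back=0 fwd=1
After 7 (visit(C)): cur=C back=1 fwd=0
After 8 (back): cur=HOME back=0 fwd=1
After 9 (visit(F)): cur=F back=1 fwd=0
After 10 (visit(K)): cur=K back=2 fwd=0
After 11 (back): cur=F back=1 fwd=1

Answer: F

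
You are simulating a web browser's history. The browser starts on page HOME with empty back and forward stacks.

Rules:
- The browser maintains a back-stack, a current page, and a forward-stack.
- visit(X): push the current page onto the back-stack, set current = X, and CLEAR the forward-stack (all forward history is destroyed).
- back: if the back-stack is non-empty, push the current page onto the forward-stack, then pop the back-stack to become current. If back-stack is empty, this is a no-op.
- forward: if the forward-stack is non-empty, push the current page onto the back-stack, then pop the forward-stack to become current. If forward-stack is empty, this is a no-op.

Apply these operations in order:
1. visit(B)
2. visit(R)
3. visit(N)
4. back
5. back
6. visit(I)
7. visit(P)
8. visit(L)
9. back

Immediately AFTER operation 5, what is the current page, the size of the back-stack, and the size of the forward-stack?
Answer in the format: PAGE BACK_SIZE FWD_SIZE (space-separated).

After 1 (visit(B)): cur=B back=1 fwd=0
After 2 (visit(R)): cur=R back=2 fwd=0
After 3 (visit(N)): cur=N back=3 fwd=0
After 4 (back): cur=R back=2 fwd=1
After 5 (back): cur=B back=1 fwd=2

B 1 2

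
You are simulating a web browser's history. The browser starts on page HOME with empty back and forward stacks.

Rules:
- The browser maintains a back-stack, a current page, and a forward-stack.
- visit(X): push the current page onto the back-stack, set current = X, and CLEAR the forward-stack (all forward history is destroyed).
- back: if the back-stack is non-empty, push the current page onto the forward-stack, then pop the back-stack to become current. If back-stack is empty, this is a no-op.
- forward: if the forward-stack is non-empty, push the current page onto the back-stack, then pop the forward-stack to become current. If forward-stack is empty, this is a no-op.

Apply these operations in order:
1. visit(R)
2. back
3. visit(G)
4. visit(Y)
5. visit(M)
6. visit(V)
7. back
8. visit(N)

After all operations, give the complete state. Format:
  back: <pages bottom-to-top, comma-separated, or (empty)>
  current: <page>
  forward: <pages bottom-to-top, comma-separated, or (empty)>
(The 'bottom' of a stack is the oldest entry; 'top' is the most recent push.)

Answer: back: HOME,G,Y,M
current: N
forward: (empty)

Derivation:
After 1 (visit(R)): cur=R back=1 fwd=0
After 2 (back): cur=HOME back=0 fwd=1
After 3 (visit(G)): cur=G back=1 fwd=0
After 4 (visit(Y)): cur=Y back=2 fwd=0
After 5 (visit(M)): cur=M back=3 fwd=0
After 6 (visit(V)): cur=V back=4 fwd=0
After 7 (back): cur=M back=3 fwd=1
After 8 (visit(N)): cur=N back=4 fwd=0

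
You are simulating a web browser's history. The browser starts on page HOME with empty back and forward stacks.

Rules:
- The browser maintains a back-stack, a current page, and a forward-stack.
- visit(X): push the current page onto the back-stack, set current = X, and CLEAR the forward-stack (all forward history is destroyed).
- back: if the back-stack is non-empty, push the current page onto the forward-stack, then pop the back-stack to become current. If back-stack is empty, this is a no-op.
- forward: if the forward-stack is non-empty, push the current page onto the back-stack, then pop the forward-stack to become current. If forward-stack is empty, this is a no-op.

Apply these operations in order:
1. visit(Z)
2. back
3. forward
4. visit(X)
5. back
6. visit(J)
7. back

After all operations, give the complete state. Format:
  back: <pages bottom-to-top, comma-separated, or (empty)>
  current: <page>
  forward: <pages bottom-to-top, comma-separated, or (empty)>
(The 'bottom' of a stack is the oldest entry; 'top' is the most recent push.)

Answer: back: HOME
current: Z
forward: J

Derivation:
After 1 (visit(Z)): cur=Z back=1 fwd=0
After 2 (back): cur=HOME back=0 fwd=1
After 3 (forward): cur=Z back=1 fwd=0
After 4 (visit(X)): cur=X back=2 fwd=0
After 5 (back): cur=Z back=1 fwd=1
After 6 (visit(J)): cur=J back=2 fwd=0
After 7 (back): cur=Z back=1 fwd=1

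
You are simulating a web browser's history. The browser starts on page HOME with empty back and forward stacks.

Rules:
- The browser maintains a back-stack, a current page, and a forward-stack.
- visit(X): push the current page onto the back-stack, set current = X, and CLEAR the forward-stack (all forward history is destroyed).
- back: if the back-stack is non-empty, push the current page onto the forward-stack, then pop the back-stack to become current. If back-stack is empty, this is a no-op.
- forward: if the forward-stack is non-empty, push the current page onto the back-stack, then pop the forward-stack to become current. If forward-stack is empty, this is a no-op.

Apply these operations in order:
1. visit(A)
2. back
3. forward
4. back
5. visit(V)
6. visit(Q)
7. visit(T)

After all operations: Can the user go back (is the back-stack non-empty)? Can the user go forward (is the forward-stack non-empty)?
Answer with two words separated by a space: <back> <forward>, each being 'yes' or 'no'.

Answer: yes no

Derivation:
After 1 (visit(A)): cur=A back=1 fwd=0
After 2 (back): cur=HOME back=0 fwd=1
After 3 (forward): cur=A back=1 fwd=0
After 4 (back): cur=HOME back=0 fwd=1
After 5 (visit(V)): cur=V back=1 fwd=0
After 6 (visit(Q)): cur=Q back=2 fwd=0
After 7 (visit(T)): cur=T back=3 fwd=0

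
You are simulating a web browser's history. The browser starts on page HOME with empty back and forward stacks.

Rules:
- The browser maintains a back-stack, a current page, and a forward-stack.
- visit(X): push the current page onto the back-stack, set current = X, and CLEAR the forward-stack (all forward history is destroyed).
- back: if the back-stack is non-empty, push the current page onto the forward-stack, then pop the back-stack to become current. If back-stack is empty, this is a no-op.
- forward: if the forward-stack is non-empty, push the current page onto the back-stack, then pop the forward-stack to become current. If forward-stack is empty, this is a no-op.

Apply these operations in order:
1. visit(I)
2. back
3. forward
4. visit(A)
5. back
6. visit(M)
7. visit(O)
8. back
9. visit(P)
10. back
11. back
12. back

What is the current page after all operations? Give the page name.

After 1 (visit(I)): cur=I back=1 fwd=0
After 2 (back): cur=HOME back=0 fwd=1
After 3 (forward): cur=I back=1 fwd=0
After 4 (visit(A)): cur=A back=2 fwd=0
After 5 (back): cur=I back=1 fwd=1
After 6 (visit(M)): cur=M back=2 fwd=0
After 7 (visit(O)): cur=O back=3 fwd=0
After 8 (back): cur=M back=2 fwd=1
After 9 (visit(P)): cur=P back=3 fwd=0
After 10 (back): cur=M back=2 fwd=1
After 11 (back): cur=I back=1 fwd=2
After 12 (back): cur=HOME back=0 fwd=3

Answer: HOME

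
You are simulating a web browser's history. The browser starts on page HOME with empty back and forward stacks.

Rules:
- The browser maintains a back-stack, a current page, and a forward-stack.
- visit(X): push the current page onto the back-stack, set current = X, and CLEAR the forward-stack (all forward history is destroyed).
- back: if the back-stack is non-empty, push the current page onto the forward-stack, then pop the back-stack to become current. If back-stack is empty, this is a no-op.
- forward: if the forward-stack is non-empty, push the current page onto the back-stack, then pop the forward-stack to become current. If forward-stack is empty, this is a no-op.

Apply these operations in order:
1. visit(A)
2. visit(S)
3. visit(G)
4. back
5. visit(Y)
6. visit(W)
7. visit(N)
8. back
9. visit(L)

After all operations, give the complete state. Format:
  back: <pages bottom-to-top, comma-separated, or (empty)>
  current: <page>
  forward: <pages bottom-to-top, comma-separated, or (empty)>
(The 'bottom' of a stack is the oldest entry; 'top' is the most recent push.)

Answer: back: HOME,A,S,Y,W
current: L
forward: (empty)

Derivation:
After 1 (visit(A)): cur=A back=1 fwd=0
After 2 (visit(S)): cur=S back=2 fwd=0
After 3 (visit(G)): cur=G back=3 fwd=0
After 4 (back): cur=S back=2 fwd=1
After 5 (visit(Y)): cur=Y back=3 fwd=0
After 6 (visit(W)): cur=W back=4 fwd=0
After 7 (visit(N)): cur=N back=5 fwd=0
After 8 (back): cur=W back=4 fwd=1
After 9 (visit(L)): cur=L back=5 fwd=0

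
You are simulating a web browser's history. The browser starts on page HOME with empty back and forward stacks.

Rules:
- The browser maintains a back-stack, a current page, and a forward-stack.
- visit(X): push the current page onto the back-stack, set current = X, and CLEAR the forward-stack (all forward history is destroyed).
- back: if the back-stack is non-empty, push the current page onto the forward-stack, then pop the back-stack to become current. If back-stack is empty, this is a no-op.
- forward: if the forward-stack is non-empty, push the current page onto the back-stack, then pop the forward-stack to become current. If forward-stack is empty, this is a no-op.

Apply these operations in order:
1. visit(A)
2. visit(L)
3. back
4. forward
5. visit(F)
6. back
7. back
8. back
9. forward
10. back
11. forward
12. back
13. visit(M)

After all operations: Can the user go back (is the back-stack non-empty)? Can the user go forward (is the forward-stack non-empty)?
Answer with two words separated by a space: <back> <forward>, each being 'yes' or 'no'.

Answer: yes no

Derivation:
After 1 (visit(A)): cur=A back=1 fwd=0
After 2 (visit(L)): cur=L back=2 fwd=0
After 3 (back): cur=A back=1 fwd=1
After 4 (forward): cur=L back=2 fwd=0
After 5 (visit(F)): cur=F back=3 fwd=0
After 6 (back): cur=L back=2 fwd=1
After 7 (back): cur=A back=1 fwd=2
After 8 (back): cur=HOME back=0 fwd=3
After 9 (forward): cur=A back=1 fwd=2
After 10 (back): cur=HOME back=0 fwd=3
After 11 (forward): cur=A back=1 fwd=2
After 12 (back): cur=HOME back=0 fwd=3
After 13 (visit(M)): cur=M back=1 fwd=0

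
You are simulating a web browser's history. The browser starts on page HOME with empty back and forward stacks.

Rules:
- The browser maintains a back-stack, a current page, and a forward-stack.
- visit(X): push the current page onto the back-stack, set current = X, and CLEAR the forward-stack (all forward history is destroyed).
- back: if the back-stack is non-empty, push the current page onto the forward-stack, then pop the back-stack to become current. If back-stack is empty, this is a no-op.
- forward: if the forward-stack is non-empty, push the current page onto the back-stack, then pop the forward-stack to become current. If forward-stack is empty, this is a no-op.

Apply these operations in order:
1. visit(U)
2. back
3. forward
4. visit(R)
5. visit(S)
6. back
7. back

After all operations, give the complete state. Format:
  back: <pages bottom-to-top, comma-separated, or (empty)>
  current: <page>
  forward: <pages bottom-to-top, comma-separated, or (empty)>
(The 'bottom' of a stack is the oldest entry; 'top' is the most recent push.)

Answer: back: HOME
current: U
forward: S,R

Derivation:
After 1 (visit(U)): cur=U back=1 fwd=0
After 2 (back): cur=HOME back=0 fwd=1
After 3 (forward): cur=U back=1 fwd=0
After 4 (visit(R)): cur=R back=2 fwd=0
After 5 (visit(S)): cur=S back=3 fwd=0
After 6 (back): cur=R back=2 fwd=1
After 7 (back): cur=U back=1 fwd=2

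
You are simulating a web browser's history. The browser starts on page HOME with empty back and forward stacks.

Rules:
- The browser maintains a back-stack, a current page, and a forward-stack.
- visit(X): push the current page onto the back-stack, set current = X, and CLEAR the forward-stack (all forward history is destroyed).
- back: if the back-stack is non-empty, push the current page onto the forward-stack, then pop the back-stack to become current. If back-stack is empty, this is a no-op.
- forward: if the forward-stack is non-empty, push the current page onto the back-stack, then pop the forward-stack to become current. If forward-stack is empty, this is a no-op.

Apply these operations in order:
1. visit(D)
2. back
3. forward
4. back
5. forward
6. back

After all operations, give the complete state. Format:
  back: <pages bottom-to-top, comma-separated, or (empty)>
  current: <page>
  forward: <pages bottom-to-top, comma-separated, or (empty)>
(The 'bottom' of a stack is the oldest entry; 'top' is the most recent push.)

Answer: back: (empty)
current: HOME
forward: D

Derivation:
After 1 (visit(D)): cur=D back=1 fwd=0
After 2 (back): cur=HOME back=0 fwd=1
After 3 (forward): cur=D back=1 fwd=0
After 4 (back): cur=HOME back=0 fwd=1
After 5 (forward): cur=D back=1 fwd=0
After 6 (back): cur=HOME back=0 fwd=1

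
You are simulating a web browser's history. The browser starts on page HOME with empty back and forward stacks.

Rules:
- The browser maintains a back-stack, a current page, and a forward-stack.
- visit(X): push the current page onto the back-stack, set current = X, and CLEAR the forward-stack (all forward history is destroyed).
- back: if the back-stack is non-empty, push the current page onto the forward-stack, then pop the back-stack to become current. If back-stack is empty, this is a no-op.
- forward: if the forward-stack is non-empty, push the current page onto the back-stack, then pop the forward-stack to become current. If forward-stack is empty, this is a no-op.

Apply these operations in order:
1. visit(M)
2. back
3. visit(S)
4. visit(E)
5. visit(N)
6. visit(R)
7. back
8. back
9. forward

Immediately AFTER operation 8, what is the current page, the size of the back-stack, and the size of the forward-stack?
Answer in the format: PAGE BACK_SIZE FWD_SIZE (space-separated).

After 1 (visit(M)): cur=M back=1 fwd=0
After 2 (back): cur=HOME back=0 fwd=1
After 3 (visit(S)): cur=S back=1 fwd=0
After 4 (visit(E)): cur=E back=2 fwd=0
After 5 (visit(N)): cur=N back=3 fwd=0
After 6 (visit(R)): cur=R back=4 fwd=0
After 7 (back): cur=N back=3 fwd=1
After 8 (back): cur=E back=2 fwd=2

E 2 2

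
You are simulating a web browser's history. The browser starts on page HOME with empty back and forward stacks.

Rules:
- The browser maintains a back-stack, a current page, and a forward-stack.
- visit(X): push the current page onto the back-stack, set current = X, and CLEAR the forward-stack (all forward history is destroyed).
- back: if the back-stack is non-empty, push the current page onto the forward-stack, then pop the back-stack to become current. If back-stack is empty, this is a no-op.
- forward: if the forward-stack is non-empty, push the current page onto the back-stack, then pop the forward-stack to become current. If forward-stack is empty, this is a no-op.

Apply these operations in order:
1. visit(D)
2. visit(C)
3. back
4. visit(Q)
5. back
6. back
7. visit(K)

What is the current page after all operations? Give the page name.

Answer: K

Derivation:
After 1 (visit(D)): cur=D back=1 fwd=0
After 2 (visit(C)): cur=C back=2 fwd=0
After 3 (back): cur=D back=1 fwd=1
After 4 (visit(Q)): cur=Q back=2 fwd=0
After 5 (back): cur=D back=1 fwd=1
After 6 (back): cur=HOME back=0 fwd=2
After 7 (visit(K)): cur=K back=1 fwd=0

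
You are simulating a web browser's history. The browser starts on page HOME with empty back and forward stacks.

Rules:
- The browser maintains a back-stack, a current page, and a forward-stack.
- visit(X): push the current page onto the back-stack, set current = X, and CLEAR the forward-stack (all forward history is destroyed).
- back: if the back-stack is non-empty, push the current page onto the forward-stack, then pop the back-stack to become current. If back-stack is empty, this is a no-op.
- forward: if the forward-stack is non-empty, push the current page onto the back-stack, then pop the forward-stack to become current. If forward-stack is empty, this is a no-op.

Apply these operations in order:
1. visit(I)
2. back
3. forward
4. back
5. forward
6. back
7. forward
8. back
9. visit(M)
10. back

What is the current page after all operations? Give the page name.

After 1 (visit(I)): cur=I back=1 fwd=0
After 2 (back): cur=HOME back=0 fwd=1
After 3 (forward): cur=I back=1 fwd=0
After 4 (back): cur=HOME back=0 fwd=1
After 5 (forward): cur=I back=1 fwd=0
After 6 (back): cur=HOME back=0 fwd=1
After 7 (forward): cur=I back=1 fwd=0
After 8 (back): cur=HOME back=0 fwd=1
After 9 (visit(M)): cur=M back=1 fwd=0
After 10 (back): cur=HOME back=0 fwd=1

Answer: HOME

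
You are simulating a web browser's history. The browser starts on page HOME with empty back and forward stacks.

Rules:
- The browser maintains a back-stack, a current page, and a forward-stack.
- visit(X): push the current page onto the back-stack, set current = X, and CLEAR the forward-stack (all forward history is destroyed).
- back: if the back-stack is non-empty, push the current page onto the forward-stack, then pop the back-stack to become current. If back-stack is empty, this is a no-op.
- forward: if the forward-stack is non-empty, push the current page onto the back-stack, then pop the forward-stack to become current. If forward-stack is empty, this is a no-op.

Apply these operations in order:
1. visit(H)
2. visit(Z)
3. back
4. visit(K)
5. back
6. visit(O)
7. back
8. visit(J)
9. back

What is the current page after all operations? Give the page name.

After 1 (visit(H)): cur=H back=1 fwd=0
After 2 (visit(Z)): cur=Z back=2 fwd=0
After 3 (back): cur=H back=1 fwd=1
After 4 (visit(K)): cur=K back=2 fwd=0
After 5 (back): cur=H back=1 fwd=1
After 6 (visit(O)): cur=O back=2 fwd=0
After 7 (back): cur=H back=1 fwd=1
After 8 (visit(J)): cur=J back=2 fwd=0
After 9 (back): cur=H back=1 fwd=1

Answer: H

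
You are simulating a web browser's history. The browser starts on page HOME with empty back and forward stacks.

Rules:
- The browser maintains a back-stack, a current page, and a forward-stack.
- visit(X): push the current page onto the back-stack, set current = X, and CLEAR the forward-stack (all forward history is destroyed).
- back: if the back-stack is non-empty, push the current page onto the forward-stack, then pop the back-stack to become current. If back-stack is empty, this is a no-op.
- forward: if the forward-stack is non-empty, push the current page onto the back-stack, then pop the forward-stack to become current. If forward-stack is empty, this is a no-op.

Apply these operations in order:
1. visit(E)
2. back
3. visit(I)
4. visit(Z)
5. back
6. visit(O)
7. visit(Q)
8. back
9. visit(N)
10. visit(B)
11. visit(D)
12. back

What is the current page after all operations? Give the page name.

Answer: B

Derivation:
After 1 (visit(E)): cur=E back=1 fwd=0
After 2 (back): cur=HOME back=0 fwd=1
After 3 (visit(I)): cur=I back=1 fwd=0
After 4 (visit(Z)): cur=Z back=2 fwd=0
After 5 (back): cur=I back=1 fwd=1
After 6 (visit(O)): cur=O back=2 fwd=0
After 7 (visit(Q)): cur=Q back=3 fwd=0
After 8 (back): cur=O back=2 fwd=1
After 9 (visit(N)): cur=N back=3 fwd=0
After 10 (visit(B)): cur=B back=4 fwd=0
After 11 (visit(D)): cur=D back=5 fwd=0
After 12 (back): cur=B back=4 fwd=1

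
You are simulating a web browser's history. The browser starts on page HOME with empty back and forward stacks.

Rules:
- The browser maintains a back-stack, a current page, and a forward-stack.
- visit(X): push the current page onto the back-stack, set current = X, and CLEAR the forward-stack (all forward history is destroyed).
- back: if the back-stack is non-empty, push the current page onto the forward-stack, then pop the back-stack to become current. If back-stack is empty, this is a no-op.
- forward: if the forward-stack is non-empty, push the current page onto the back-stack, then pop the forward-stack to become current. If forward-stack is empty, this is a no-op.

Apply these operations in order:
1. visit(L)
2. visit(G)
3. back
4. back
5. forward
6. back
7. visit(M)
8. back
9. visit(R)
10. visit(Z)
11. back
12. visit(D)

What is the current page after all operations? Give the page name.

Answer: D

Derivation:
After 1 (visit(L)): cur=L back=1 fwd=0
After 2 (visit(G)): cur=G back=2 fwd=0
After 3 (back): cur=L back=1 fwd=1
After 4 (back): cur=HOME back=0 fwd=2
After 5 (forward): cur=L back=1 fwd=1
After 6 (back): cur=HOME back=0 fwd=2
After 7 (visit(M)): cur=M back=1 fwd=0
After 8 (back): cur=HOME back=0 fwd=1
After 9 (visit(R)): cur=R back=1 fwd=0
After 10 (visit(Z)): cur=Z back=2 fwd=0
After 11 (back): cur=R back=1 fwd=1
After 12 (visit(D)): cur=D back=2 fwd=0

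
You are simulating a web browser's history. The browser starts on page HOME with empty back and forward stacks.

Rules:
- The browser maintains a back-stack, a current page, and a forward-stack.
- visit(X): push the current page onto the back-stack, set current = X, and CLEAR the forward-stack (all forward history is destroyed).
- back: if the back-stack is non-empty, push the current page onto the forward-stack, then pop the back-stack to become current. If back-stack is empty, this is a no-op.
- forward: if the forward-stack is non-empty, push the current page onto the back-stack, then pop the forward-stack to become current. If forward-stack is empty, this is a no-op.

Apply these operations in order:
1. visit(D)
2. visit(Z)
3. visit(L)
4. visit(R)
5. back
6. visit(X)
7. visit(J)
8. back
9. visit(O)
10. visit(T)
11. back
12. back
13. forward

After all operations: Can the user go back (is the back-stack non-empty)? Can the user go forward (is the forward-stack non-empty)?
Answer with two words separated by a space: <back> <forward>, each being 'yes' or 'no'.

Answer: yes yes

Derivation:
After 1 (visit(D)): cur=D back=1 fwd=0
After 2 (visit(Z)): cur=Z back=2 fwd=0
After 3 (visit(L)): cur=L back=3 fwd=0
After 4 (visit(R)): cur=R back=4 fwd=0
After 5 (back): cur=L back=3 fwd=1
After 6 (visit(X)): cur=X back=4 fwd=0
After 7 (visit(J)): cur=J back=5 fwd=0
After 8 (back): cur=X back=4 fwd=1
After 9 (visit(O)): cur=O back=5 fwd=0
After 10 (visit(T)): cur=T back=6 fwd=0
After 11 (back): cur=O back=5 fwd=1
After 12 (back): cur=X back=4 fwd=2
After 13 (forward): cur=O back=5 fwd=1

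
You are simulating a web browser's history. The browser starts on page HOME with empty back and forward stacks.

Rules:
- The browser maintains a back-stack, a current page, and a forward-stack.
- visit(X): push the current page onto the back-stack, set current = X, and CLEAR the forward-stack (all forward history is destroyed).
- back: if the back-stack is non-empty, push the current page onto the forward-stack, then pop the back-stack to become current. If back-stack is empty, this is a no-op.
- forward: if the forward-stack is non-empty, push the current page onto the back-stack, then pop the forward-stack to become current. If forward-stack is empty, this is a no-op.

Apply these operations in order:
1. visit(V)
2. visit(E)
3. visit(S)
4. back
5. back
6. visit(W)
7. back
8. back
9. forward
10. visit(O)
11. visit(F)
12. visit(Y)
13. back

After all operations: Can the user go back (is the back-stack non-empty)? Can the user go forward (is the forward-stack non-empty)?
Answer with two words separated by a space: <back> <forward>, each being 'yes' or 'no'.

After 1 (visit(V)): cur=V back=1 fwd=0
After 2 (visit(E)): cur=E back=2 fwd=0
After 3 (visit(S)): cur=S back=3 fwd=0
After 4 (back): cur=E back=2 fwd=1
After 5 (back): cur=V back=1 fwd=2
After 6 (visit(W)): cur=W back=2 fwd=0
After 7 (back): cur=V back=1 fwd=1
After 8 (back): cur=HOME back=0 fwd=2
After 9 (forward): cur=V back=1 fwd=1
After 10 (visit(O)): cur=O back=2 fwd=0
After 11 (visit(F)): cur=F back=3 fwd=0
After 12 (visit(Y)): cur=Y back=4 fwd=0
After 13 (back): cur=F back=3 fwd=1

Answer: yes yes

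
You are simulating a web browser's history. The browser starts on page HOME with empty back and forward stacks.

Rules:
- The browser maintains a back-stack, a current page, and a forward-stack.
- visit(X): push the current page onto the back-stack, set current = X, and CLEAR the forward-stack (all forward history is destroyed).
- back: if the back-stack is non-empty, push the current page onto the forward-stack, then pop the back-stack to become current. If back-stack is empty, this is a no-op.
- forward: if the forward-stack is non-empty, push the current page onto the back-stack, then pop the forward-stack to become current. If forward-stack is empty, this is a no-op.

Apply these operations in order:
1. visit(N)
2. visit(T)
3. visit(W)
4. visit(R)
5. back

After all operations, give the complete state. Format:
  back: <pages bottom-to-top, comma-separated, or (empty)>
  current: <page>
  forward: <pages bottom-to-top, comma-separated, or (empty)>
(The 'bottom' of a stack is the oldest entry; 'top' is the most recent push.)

Answer: back: HOME,N,T
current: W
forward: R

Derivation:
After 1 (visit(N)): cur=N back=1 fwd=0
After 2 (visit(T)): cur=T back=2 fwd=0
After 3 (visit(W)): cur=W back=3 fwd=0
After 4 (visit(R)): cur=R back=4 fwd=0
After 5 (back): cur=W back=3 fwd=1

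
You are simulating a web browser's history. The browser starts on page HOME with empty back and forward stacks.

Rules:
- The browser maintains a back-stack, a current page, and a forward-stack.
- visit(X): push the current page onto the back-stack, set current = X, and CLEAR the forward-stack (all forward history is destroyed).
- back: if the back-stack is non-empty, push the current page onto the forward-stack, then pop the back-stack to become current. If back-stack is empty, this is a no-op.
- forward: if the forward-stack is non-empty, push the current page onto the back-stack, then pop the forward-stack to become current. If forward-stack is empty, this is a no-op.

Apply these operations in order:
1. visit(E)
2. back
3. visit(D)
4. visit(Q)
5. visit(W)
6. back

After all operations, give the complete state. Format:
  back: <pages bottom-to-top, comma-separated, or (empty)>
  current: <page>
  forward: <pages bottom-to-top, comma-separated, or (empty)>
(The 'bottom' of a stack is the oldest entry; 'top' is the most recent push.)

Answer: back: HOME,D
current: Q
forward: W

Derivation:
After 1 (visit(E)): cur=E back=1 fwd=0
After 2 (back): cur=HOME back=0 fwd=1
After 3 (visit(D)): cur=D back=1 fwd=0
After 4 (visit(Q)): cur=Q back=2 fwd=0
After 5 (visit(W)): cur=W back=3 fwd=0
After 6 (back): cur=Q back=2 fwd=1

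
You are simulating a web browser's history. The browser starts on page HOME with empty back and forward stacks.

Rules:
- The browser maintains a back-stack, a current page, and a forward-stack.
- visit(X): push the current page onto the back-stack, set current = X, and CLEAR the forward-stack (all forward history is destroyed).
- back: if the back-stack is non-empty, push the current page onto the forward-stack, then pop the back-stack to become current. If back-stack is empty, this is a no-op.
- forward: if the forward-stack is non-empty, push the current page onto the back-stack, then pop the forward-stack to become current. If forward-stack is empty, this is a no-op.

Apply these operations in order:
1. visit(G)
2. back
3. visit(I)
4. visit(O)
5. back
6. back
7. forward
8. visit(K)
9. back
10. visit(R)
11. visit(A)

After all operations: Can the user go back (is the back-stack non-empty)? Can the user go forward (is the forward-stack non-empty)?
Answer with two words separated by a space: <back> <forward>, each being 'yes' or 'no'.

After 1 (visit(G)): cur=G back=1 fwd=0
After 2 (back): cur=HOME back=0 fwd=1
After 3 (visit(I)): cur=I back=1 fwd=0
After 4 (visit(O)): cur=O back=2 fwd=0
After 5 (back): cur=I back=1 fwd=1
After 6 (back): cur=HOME back=0 fwd=2
After 7 (forward): cur=I back=1 fwd=1
After 8 (visit(K)): cur=K back=2 fwd=0
After 9 (back): cur=I back=1 fwd=1
After 10 (visit(R)): cur=R back=2 fwd=0
After 11 (visit(A)): cur=A back=3 fwd=0

Answer: yes no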